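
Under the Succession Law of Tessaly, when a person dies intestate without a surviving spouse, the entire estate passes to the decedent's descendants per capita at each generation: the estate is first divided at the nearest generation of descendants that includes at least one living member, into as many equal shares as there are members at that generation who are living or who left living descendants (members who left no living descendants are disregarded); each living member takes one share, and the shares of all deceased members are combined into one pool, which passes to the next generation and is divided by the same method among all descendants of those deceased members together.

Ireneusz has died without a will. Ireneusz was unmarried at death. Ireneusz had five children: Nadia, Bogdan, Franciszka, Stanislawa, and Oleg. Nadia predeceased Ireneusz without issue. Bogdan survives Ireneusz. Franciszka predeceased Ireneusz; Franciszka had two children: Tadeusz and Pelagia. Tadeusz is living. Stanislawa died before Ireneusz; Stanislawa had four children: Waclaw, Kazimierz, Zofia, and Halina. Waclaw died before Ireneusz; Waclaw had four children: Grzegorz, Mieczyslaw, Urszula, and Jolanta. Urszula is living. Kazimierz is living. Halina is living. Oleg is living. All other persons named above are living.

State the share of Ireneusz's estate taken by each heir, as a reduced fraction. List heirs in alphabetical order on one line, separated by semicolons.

Bogdan 1/4; Grzegorz 1/48; Halina 1/12; Jolanta 1/48; Kazimierz 1/12; Mieczyslaw 1/48; Oleg 1/4; Pelagia 1/12; Tadeusz 1/12; Urszula 1/48; Zofia 1/12

There is no surviving spouse, so the entire estate passes to Ireneusz's descendants per capita at each generation.
At generation 1 (Bogdan, Franciszka, Stanislawa, Oleg) there are 4 shares of (1)/4 = 1/4 each.
Living: Bogdan and Oleg — each takes 1/4.
Deceased: Franciszka and Stanislawa. Their combined 1/2 is pooled and carried to generation 2.
At generation 2 (Tadeusz, Pelagia, Waclaw, Kazimierz, Zofia, Halina) there are 6 shares of (1/2)/6 = 1/12 each.
Living: Tadeusz, Pelagia, Kazimierz, Zofia, and Halina — each takes 1/12.
Deceased: Waclaw. That 1/12 share is carried to generation 3.
At generation 3 (Grzegorz, Mieczyslaw, Urszula, Jolanta) there are 4 shares of (1/12)/4 = 1/48 each.
Living: Grzegorz, Mieczyslaw, Urszula, and Jolanta — each takes 1/48.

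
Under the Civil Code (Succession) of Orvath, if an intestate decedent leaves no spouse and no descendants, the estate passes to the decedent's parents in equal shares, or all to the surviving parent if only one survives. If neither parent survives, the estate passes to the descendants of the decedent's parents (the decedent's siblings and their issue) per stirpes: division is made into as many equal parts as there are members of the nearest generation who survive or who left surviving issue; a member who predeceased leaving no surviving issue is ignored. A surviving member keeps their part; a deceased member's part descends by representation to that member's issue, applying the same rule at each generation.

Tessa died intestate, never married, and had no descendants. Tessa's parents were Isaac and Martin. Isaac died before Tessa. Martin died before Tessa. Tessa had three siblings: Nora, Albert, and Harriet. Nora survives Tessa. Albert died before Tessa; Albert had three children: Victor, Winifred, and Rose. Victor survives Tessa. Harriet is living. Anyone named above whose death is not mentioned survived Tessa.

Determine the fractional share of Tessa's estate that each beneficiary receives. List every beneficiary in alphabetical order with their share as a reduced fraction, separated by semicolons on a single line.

Neither parent survives and there are no descendants, so the estate passes to Tessa's siblings and their issue per stirpes.
The estate is divided into 3 equal shares of 1/3 among Nora, Albert, Harriet.
Nora is living and takes 1/3.
Albert predeceased; the 1/3 allotted to Albert's branch passes to Albert's issue by representation.
The 1/3 is divided into 3 equal shares of 1/9 among Victor, Winifred, Rose.
Victor is living and takes 1/9.
Winifred is living and takes 1/9.
Rose is living and takes 1/9.
Harriet is living and takes 1/3.

Harriet 1/3; Nora 1/3; Rose 1/9; Victor 1/9; Winifred 1/9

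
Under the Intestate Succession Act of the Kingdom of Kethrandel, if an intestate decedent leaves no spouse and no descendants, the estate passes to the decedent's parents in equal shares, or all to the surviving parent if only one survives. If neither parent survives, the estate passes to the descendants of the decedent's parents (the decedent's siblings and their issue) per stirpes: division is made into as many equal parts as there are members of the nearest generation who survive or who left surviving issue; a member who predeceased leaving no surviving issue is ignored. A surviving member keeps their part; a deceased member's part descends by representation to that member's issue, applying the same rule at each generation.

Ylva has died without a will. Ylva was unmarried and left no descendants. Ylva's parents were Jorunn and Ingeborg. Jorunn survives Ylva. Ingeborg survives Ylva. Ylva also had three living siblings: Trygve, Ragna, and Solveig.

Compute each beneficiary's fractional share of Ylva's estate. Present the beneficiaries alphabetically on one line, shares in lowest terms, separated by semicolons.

Ingeborg 1/2; Jorunn 1/2

Both parents survive, so Jorunn and Ingeborg each take 1/2. The siblings take nothing because a surviving parent has priority.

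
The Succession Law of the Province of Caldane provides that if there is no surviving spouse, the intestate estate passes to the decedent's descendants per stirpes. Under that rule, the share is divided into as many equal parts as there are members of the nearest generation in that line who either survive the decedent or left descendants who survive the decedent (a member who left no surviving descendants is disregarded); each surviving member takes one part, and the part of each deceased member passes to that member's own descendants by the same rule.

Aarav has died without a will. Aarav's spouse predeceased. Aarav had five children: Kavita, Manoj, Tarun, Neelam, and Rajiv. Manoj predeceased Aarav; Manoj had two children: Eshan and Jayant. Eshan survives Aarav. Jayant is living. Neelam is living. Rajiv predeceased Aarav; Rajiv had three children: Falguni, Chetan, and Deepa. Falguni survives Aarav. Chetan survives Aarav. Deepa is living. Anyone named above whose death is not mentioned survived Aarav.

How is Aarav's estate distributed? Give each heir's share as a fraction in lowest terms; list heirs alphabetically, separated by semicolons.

There is no surviving spouse, so the entire estate passes to Aarav's descendants per stirpes.
The estate is divided into 5 equal shares of 1/5 among Kavita, Manoj, Tarun, Neelam, Rajiv.
Kavita is living and takes 1/5.
Manoj predeceased; the 1/5 allotted to Manoj's branch passes to Manoj's issue by representation.
The 1/5 is divided into 2 equal shares of 1/10 among Eshan, Jayant.
Eshan is living and takes 1/10.
Jayant is living and takes 1/10.
Tarun is living and takes 1/5.
Neelam is living and takes 1/5.
Rajiv predeceased; the 1/5 allotted to Rajiv's branch passes to Rajiv's issue by representation.
The 1/5 is divided into 3 equal shares of 1/15 among Falguni, Chetan, Deepa.
Falguni is living and takes 1/15.
Chetan is living and takes 1/15.
Deepa is living and takes 1/15.

Chetan 1/15; Deepa 1/15; Eshan 1/10; Falguni 1/15; Jayant 1/10; Kavita 1/5; Neelam 1/5; Tarun 1/5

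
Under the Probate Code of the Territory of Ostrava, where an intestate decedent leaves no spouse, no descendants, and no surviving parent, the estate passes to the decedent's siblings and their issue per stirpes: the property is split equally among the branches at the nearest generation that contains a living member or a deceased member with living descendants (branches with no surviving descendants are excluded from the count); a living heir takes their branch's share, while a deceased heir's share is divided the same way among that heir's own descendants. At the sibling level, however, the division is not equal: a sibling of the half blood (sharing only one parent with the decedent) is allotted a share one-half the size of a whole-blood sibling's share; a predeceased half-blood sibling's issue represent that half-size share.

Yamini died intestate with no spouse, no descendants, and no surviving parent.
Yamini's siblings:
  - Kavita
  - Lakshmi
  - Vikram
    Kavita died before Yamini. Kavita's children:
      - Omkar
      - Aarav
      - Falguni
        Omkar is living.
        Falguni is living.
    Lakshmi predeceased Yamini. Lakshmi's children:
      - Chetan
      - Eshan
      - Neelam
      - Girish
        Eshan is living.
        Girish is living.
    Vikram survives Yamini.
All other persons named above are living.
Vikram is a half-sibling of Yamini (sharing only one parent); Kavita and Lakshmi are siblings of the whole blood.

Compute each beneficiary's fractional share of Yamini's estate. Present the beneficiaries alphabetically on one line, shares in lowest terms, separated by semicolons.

No spouse, descendants, or parent survives, so the estate passes to Yamini's siblings per stirpes.
Half-blood siblings count for one-half the weight of whole-blood siblings at the initial division.
Dividing 1 in proportion to weights (total weight 5/2): Kavita (weight 1) → 2/5; Lakshmi (weight 1) → 2/5; Vikram (weight 1/2) → 1/5.
Kavita predeceased; the 2/5 allotted to Kavita's branch passes to Kavita's issue by representation.
The 2/5 is divided into 3 equal shares of 2/15 among Omkar, Aarav, Falguni.
Omkar is living and takes 2/15.
Aarav is living and takes 2/15.
Falguni is living and takes 2/15.
Lakshmi predeceased; the 2/5 allotted to Lakshmi's branch passes to Lakshmi's issue by representation.
The 2/5 is divided into 4 equal shares of 1/10 among Chetan, Eshan, Neelam, Girish.
Chetan is living and takes 1/10.
Eshan is living and takes 1/10.
Neelam is living and takes 1/10.
Girish is living and takes 1/10.
Vikram is living and takes 1/5.

Aarav 2/15; Chetan 1/10; Eshan 1/10; Falguni 2/15; Girish 1/10; Neelam 1/10; Omkar 2/15; Vikram 1/5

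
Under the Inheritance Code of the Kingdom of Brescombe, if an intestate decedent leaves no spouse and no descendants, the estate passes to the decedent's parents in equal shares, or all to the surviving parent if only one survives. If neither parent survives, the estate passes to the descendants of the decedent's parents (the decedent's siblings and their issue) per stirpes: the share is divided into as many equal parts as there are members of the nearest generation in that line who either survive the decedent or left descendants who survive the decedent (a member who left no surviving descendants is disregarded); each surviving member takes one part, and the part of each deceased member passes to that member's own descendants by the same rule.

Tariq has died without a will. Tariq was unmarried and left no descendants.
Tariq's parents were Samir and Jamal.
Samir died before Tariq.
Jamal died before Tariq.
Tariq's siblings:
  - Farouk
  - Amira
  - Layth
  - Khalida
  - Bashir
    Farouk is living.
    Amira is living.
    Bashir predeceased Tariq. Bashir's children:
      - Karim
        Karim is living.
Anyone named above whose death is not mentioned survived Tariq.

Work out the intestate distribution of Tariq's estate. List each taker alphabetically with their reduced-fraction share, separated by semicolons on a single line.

Neither parent survives and there are no descendants, so the estate passes to Tariq's siblings and their issue per stirpes.
The estate is divided into 5 equal shares of 1/5 among Farouk, Amira, Layth, Khalida, Bashir.
Farouk is living and takes 1/5.
Amira is living and takes 1/5.
Layth is living and takes 1/5.
Khalida is living and takes 1/5.
Bashir predeceased; the 1/5 allotted to Bashir's branch passes to Bashir's issue by representation.
Karim is the sole taker at this level and receives the full 1/5.

Amira 1/5; Farouk 1/5; Karim 1/5; Khalida 1/5; Layth 1/5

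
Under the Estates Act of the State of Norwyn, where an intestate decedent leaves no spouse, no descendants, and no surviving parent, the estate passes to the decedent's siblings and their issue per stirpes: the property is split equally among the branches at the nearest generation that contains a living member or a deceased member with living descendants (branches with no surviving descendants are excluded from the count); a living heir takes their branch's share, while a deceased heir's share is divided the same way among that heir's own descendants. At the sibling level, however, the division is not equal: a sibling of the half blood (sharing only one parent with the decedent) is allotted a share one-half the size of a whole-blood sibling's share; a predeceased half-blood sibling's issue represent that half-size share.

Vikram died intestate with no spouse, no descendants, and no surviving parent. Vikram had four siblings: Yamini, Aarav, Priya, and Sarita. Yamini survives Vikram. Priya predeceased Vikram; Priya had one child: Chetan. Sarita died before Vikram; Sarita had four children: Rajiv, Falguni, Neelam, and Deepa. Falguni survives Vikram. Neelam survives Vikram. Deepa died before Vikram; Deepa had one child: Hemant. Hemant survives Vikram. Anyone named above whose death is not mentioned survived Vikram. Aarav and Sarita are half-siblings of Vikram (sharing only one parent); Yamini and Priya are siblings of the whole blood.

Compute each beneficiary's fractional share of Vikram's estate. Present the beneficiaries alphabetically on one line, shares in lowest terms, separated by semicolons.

Aarav 1/6; Chetan 1/3; Falguni 1/24; Hemant 1/24; Neelam 1/24; Rajiv 1/24; Yamini 1/3

No spouse, descendants, or parent survives, so the estate passes to Vikram's siblings per stirpes.
Half-blood siblings count for one-half the weight of whole-blood siblings at the initial division.
Dividing 1 in proportion to weights (total weight 3): Yamini (weight 1) → 1/3; Aarav (weight 1/2) → 1/6; Priya (weight 1) → 1/3; Sarita (weight 1/2) → 1/6.
Yamini is living and takes 1/3.
Aarav is living and takes 1/6.
Priya predeceased; the 1/3 allotted to Priya's branch passes to Priya's issue by representation.
Chetan is the sole taker at this level and receives the full 1/3.
Sarita predeceased; the 1/6 allotted to Sarita's branch passes to Sarita's issue by representation.
The 1/6 is divided into 4 equal shares of 1/24 among Rajiv, Falguni, Neelam, Deepa.
Rajiv is living and takes 1/24.
Falguni is living and takes 1/24.
Neelam is living and takes 1/24.
Deepa predeceased; the 1/24 allotted to Deepa's branch passes to Deepa's issue by representation.
Hemant is the sole taker at this level and receives the full 1/24.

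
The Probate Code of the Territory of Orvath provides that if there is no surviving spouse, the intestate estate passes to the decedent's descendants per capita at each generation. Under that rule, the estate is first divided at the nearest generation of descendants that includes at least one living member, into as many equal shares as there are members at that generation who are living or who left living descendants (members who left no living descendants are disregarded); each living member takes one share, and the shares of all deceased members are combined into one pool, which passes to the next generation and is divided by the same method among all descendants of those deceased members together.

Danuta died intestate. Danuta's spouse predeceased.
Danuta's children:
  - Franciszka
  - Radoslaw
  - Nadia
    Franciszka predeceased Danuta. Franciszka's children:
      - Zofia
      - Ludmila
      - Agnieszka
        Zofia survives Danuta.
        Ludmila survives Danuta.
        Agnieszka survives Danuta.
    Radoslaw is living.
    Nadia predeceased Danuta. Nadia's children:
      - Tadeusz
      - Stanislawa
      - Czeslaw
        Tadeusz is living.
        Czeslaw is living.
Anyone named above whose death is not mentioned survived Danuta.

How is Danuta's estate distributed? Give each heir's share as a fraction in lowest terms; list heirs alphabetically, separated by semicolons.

There is no surviving spouse, so the entire estate passes to Danuta's descendants per capita at each generation.
At generation 1 (Franciszka, Radoslaw, Nadia) there are 3 shares of (1)/3 = 1/3 each.
Living: Radoslaw — each takes 1/3.
Deceased: Franciszka and Nadia. Their combined 2/3 is pooled and carried to generation 2.
At generation 2 (Zofia, Ludmila, Agnieszka, Tadeusz, Stanislawa, Czeslaw) there are 6 shares of (2/3)/6 = 1/9 each.
Living: Zofia, Ludmila, Agnieszka, Tadeusz, Stanislawa, and Czeslaw — each takes 1/9.

Agnieszka 1/9; Czeslaw 1/9; Ludmila 1/9; Radoslaw 1/3; Stanislawa 1/9; Tadeusz 1/9; Zofia 1/9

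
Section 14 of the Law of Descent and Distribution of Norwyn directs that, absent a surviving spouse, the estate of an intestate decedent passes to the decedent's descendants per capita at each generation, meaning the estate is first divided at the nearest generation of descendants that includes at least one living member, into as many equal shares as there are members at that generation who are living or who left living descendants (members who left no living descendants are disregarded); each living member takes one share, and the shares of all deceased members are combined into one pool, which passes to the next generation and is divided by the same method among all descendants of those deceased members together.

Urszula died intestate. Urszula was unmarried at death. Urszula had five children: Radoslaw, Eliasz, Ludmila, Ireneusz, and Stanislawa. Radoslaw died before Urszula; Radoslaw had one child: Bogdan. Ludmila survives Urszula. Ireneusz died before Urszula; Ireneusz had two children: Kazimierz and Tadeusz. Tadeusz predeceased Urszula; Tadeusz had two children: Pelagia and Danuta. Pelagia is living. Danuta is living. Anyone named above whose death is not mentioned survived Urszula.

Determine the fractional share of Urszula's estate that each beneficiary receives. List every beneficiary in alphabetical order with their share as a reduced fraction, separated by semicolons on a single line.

Bogdan 2/15; Danuta 1/15; Eliasz 1/5; Kazimierz 2/15; Ludmila 1/5; Pelagia 1/15; Stanislawa 1/5

There is no surviving spouse, so the entire estate passes to Urszula's descendants per capita at each generation.
At generation 1 (Radoslaw, Eliasz, Ludmila, Ireneusz, Stanislawa) there are 5 shares of (1)/5 = 1/5 each.
Living: Eliasz, Ludmila, and Stanislawa — each takes 1/5.
Deceased: Radoslaw and Ireneusz. Their combined 2/5 is pooled and carried to generation 2.
At generation 2 (Bogdan, Kazimierz, Tadeusz) there are 3 shares of (2/5)/3 = 2/15 each.
Living: Bogdan and Kazimierz — each takes 2/15.
Deceased: Tadeusz. That 2/15 share is carried to generation 3.
At generation 3 (Pelagia, Danuta) there are 2 shares of (2/15)/2 = 1/15 each.
Living: Pelagia and Danuta — each takes 1/15.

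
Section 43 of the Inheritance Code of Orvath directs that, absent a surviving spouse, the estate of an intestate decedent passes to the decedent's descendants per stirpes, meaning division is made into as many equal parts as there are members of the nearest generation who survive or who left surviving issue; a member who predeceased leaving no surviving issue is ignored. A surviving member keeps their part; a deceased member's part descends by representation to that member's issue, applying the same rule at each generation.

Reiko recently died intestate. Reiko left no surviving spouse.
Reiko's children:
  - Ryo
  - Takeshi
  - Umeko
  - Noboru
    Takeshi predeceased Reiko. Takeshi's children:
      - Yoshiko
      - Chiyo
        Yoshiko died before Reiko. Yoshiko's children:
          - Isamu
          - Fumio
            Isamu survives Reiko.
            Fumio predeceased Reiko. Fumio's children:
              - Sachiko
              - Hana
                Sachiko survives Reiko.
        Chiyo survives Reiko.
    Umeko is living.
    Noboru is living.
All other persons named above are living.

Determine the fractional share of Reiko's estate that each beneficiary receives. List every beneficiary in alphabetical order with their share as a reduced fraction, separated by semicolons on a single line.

There is no surviving spouse, so the entire estate passes to Reiko's descendants per stirpes.
The estate is divided into 4 equal shares of 1/4 among Ryo, Takeshi, Umeko, Noboru.
Ryo is living and takes 1/4.
Takeshi predeceased; the 1/4 allotted to Takeshi's branch passes to Takeshi's issue by representation.
The 1/4 is divided into 2 equal shares of 1/8 among Yoshiko, Chiyo.
Yoshiko predeceased; the 1/8 allotted to Yoshiko's branch passes to Yoshiko's issue by representation.
The 1/8 is divided into 2 equal shares of 1/16 among Isamu, Fumio.
Isamu is living and takes 1/16.
Fumio predeceased; the 1/16 allotted to Fumio's branch passes to Fumio's issue by representation.
The 1/16 is divided into 2 equal shares of 1/32 among Sachiko, Hana.
Sachiko is living and takes 1/32.
Hana is living and takes 1/32.
Chiyo is living and takes 1/8.
Umeko is living and takes 1/4.
Noboru is living and takes 1/4.

Chiyo 1/8; Hana 1/32; Isamu 1/16; Noboru 1/4; Ryo 1/4; Sachiko 1/32; Umeko 1/4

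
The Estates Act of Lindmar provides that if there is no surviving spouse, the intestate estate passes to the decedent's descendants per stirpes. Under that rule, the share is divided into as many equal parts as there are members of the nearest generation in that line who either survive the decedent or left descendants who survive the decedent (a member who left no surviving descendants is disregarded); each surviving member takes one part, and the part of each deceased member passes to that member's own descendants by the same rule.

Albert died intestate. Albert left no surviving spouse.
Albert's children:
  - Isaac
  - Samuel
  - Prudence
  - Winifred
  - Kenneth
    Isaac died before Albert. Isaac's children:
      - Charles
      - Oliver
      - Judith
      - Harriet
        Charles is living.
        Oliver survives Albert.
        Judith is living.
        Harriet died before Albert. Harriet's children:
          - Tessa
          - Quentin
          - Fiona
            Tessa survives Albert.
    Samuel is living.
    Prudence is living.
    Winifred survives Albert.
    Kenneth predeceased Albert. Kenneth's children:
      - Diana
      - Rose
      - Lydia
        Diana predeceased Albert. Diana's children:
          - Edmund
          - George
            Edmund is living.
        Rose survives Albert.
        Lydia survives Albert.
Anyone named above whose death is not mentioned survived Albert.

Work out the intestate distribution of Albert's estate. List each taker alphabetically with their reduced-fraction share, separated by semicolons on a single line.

Charles 1/20; Edmund 1/30; Fiona 1/60; George 1/30; Judith 1/20; Lydia 1/15; Oliver 1/20; Prudence 1/5; Quentin 1/60; Rose 1/15; Samuel 1/5; Tessa 1/60; Winifred 1/5

There is no surviving spouse, so the entire estate passes to Albert's descendants per stirpes.
The estate is divided into 5 equal shares of 1/5 among Isaac, Samuel, Prudence, Winifred, Kenneth.
Isaac predeceased; the 1/5 allotted to Isaac's branch passes to Isaac's issue by representation.
The 1/5 is divided into 4 equal shares of 1/20 among Charles, Oliver, Judith, Harriet.
Charles is living and takes 1/20.
Oliver is living and takes 1/20.
Judith is living and takes 1/20.
Harriet predeceased; the 1/20 allotted to Harriet's branch passes to Harriet's issue by representation.
The 1/20 is divided into 3 equal shares of 1/60 among Tessa, Quentin, Fiona.
Tessa is living and takes 1/60.
Quentin is living and takes 1/60.
Fiona is living and takes 1/60.
Samuel is living and takes 1/5.
Prudence is living and takes 1/5.
Winifred is living and takes 1/5.
Kenneth predeceased; the 1/5 allotted to Kenneth's branch passes to Kenneth's issue by representation.
The 1/5 is divided into 3 equal shares of 1/15 among Diana, Rose, Lydia.
Diana predeceased; the 1/15 allotted to Diana's branch passes to Diana's issue by representation.
The 1/15 is divided into 2 equal shares of 1/30 among Edmund, George.
Edmund is living and takes 1/30.
George is living and takes 1/30.
Rose is living and takes 1/15.
Lydia is living and takes 1/15.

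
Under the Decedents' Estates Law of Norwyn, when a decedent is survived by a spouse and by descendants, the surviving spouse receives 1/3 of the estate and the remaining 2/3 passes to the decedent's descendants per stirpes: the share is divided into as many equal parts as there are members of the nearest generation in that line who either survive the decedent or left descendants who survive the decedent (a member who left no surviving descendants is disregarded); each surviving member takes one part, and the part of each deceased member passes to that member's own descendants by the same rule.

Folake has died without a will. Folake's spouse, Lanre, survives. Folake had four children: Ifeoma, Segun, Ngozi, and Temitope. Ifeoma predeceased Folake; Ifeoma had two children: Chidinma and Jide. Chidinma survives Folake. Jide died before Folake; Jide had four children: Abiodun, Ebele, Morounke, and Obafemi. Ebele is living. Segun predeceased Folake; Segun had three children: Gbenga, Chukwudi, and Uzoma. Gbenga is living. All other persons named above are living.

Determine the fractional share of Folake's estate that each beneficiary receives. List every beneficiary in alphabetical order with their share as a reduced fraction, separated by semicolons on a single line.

Abiodun 1/48; Chidinma 1/12; Chukwudi 1/18; Ebele 1/48; Gbenga 1/18; Lanre 1/3; Morounke 1/48; Ngozi 1/6; Obafemi 1/48; Temitope 1/6; Uzoma 1/18

Lanre, as surviving spouse, takes 1/3.
The remaining 2/3 passes to Folake's descendants per stirpes.
The 2/3 is divided into 4 equal shares of 1/6 among Ifeoma, Segun, Ngozi, Temitope.
Ifeoma predeceased; the 1/6 allotted to Ifeoma's branch passes to Ifeoma's issue by representation.
The 1/6 is divided into 2 equal shares of 1/12 among Chidinma, Jide.
Chidinma is living and takes 1/12.
Jide predeceased; the 1/12 allotted to Jide's branch passes to Jide's issue by representation.
The 1/12 is divided into 4 equal shares of 1/48 among Abiodun, Ebele, Morounke, Obafemi.
Abiodun is living and takes 1/48.
Ebele is living and takes 1/48.
Morounke is living and takes 1/48.
Obafemi is living and takes 1/48.
Segun predeceased; the 1/6 allotted to Segun's branch passes to Segun's issue by representation.
The 1/6 is divided into 3 equal shares of 1/18 among Gbenga, Chukwudi, Uzoma.
Gbenga is living and takes 1/18.
Chukwudi is living and takes 1/18.
Uzoma is living and takes 1/18.
Ngozi is living and takes 1/6.
Temitope is living and takes 1/6.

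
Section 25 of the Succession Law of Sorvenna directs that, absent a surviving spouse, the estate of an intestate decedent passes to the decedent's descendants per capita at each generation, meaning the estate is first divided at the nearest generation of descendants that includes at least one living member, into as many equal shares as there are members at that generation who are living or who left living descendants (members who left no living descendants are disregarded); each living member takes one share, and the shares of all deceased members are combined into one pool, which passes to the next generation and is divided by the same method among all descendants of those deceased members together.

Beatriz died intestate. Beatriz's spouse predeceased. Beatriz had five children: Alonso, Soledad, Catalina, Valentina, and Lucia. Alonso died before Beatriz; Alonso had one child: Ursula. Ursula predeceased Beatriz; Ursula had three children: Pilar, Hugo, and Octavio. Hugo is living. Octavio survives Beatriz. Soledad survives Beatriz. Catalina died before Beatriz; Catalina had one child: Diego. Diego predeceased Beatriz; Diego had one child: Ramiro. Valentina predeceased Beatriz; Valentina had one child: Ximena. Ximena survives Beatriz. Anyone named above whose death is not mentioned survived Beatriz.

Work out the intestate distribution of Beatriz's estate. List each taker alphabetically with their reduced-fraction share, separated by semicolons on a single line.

There is no surviving spouse, so the entire estate passes to Beatriz's descendants per capita at each generation.
At generation 1 (Alonso, Soledad, Catalina, Valentina, Lucia) there are 5 shares of (1)/5 = 1/5 each.
Living: Soledad and Lucia — each takes 1/5.
Deceased: Alonso, Catalina, and Valentina. Their combined 3/5 is pooled and carried to generation 2.
At generation 2 (Ursula, Diego, Ximena) there are 3 shares of (3/5)/3 = 1/5 each.
Living: Ximena — each takes 1/5.
Deceased: Ursula and Diego. Their combined 2/5 is pooled and carried to generation 3.
At generation 3 (Pilar, Hugo, Octavio, Ramiro) there are 4 shares of (2/5)/4 = 1/10 each.
Living: Pilar, Hugo, Octavio, and Ramiro — each takes 1/10.

Hugo 1/10; Lucia 1/5; Octavio 1/10; Pilar 1/10; Ramiro 1/10; Soledad 1/5; Ximena 1/5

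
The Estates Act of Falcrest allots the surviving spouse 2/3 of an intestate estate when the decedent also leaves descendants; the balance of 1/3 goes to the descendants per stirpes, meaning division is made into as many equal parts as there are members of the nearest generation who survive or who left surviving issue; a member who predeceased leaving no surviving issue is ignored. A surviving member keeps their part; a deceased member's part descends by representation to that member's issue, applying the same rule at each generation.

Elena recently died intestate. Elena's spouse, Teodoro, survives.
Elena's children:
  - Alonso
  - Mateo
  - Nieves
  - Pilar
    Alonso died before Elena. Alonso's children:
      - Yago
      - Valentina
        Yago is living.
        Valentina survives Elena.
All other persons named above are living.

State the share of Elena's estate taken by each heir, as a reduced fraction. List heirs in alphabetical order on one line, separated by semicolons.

Mateo 1/12; Nieves 1/12; Pilar 1/12; Teodoro 2/3; Valentina 1/24; Yago 1/24

Teodoro, as surviving spouse, takes 2/3.
The remaining 1/3 passes to Elena's descendants per stirpes.
The 1/3 is divided into 4 equal shares of 1/12 among Alonso, Mateo, Nieves, Pilar.
Alonso predeceased; the 1/12 allotted to Alonso's branch passes to Alonso's issue by representation.
The 1/12 is divided into 2 equal shares of 1/24 among Yago, Valentina.
Yago is living and takes 1/24.
Valentina is living and takes 1/24.
Mateo is living and takes 1/12.
Nieves is living and takes 1/12.
Pilar is living and takes 1/12.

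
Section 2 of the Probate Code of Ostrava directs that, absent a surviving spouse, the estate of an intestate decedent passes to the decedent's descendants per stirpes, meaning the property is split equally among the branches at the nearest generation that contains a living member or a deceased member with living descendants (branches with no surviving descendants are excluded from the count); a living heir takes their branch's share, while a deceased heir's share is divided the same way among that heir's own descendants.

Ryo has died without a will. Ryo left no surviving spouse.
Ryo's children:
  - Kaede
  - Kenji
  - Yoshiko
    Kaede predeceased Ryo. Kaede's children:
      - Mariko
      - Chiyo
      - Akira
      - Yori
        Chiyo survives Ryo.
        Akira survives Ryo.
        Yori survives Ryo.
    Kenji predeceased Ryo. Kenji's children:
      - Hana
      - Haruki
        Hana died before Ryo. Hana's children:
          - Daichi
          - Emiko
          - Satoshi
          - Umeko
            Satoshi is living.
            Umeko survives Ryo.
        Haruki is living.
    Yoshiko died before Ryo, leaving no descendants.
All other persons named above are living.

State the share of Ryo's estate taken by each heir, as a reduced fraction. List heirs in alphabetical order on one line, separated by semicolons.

There is no surviving spouse, so the entire estate passes to Ryo's descendants per stirpes.
Yoshiko left no surviving issue, so that branch lapses and is disregarded.
The estate is divided into 2 equal shares of 1/2 among Kaede, Kenji.
Kaede predeceased; the 1/2 allotted to Kaede's branch passes to Kaede's issue by representation.
The 1/2 is divided into 4 equal shares of 1/8 among Mariko, Chiyo, Akira, Yori.
Mariko is living and takes 1/8.
Chiyo is living and takes 1/8.
Akira is living and takes 1/8.
Yori is living and takes 1/8.
Kenji predeceased; the 1/2 allotted to Kenji's branch passes to Kenji's issue by representation.
The 1/2 is divided into 2 equal shares of 1/4 among Hana, Haruki.
Hana predeceased; the 1/4 allotted to Hana's branch passes to Hana's issue by representation.
The 1/4 is divided into 4 equal shares of 1/16 among Daichi, Emiko, Satoshi, Umeko.
Daichi is living and takes 1/16.
Emiko is living and takes 1/16.
Satoshi is living and takes 1/16.
Umeko is living and takes 1/16.
Haruki is living and takes 1/4.

Akira 1/8; Chiyo 1/8; Daichi 1/16; Emiko 1/16; Haruki 1/4; Mariko 1/8; Satoshi 1/16; Umeko 1/16; Yori 1/8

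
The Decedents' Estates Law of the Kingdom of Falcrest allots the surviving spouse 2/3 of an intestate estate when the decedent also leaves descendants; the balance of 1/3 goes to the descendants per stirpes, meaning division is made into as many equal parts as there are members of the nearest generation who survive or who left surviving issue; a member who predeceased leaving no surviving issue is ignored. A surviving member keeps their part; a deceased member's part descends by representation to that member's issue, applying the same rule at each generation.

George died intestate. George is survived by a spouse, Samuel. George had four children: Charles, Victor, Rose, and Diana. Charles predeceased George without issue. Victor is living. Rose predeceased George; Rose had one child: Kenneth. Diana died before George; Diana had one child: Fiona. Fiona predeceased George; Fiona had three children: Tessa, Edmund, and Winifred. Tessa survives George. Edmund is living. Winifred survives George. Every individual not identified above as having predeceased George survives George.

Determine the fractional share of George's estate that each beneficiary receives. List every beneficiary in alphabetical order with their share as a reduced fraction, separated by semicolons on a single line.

Edmund 1/27; Kenneth 1/9; Samuel 2/3; Tessa 1/27; Victor 1/9; Winifred 1/27

Samuel, as surviving spouse, takes 2/3.
The remaining 1/3 passes to George's descendants per stirpes.
Charles left no surviving issue, so that branch lapses and is disregarded.
The 1/3 is divided into 3 equal shares of 1/9 among Victor, Rose, Diana.
Victor is living and takes 1/9.
Rose predeceased; the 1/9 allotted to Rose's branch passes to Rose's issue by representation.
Kenneth is the sole taker at this level and receives the full 1/9.
Diana predeceased; the 1/9 allotted to Diana's branch passes to Diana's issue by representation.
Fiona's line is the sole branch at this level, so the full 1/9 passes to Fiona's issue by representation.
The 1/9 is divided into 3 equal shares of 1/27 among Tessa, Edmund, Winifred.
Tessa is living and takes 1/27.
Edmund is living and takes 1/27.
Winifred is living and takes 1/27.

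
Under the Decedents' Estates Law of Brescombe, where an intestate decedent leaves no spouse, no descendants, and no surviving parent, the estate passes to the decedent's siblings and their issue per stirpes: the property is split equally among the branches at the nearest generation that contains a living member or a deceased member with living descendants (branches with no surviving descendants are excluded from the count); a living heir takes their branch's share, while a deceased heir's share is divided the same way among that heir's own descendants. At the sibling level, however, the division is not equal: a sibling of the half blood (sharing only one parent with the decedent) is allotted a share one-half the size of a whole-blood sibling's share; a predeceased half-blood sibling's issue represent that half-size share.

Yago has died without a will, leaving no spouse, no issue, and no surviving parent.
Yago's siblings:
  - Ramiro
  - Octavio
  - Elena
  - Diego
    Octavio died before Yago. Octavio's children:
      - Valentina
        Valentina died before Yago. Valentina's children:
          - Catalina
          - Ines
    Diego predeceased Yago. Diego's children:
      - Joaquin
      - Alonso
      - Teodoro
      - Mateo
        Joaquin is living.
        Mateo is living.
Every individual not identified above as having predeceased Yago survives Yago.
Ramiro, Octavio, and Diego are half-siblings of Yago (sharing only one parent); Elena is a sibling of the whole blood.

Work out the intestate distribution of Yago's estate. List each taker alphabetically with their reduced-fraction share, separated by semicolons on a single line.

No spouse, descendants, or parent survives, so the estate passes to Yago's siblings per stirpes.
Half-blood siblings count for one-half the weight of whole-blood siblings at the initial division.
Dividing 1 in proportion to weights (total weight 5/2): Ramiro (weight 1/2) → 1/5; Octavio (weight 1/2) → 1/5; Elena (weight 1) → 2/5; Diego (weight 1/2) → 1/5.
Ramiro is living and takes 1/5.
Octavio predeceased; the 1/5 allotted to Octavio's branch passes to Octavio's issue by representation.
Valentina's line is the sole branch at this level, so the full 1/5 passes to Valentina's issue by representation.
The 1/5 is divided into 2 equal shares of 1/10 among Catalina, Ines.
Catalina is living and takes 1/10.
Ines is living and takes 1/10.
Elena is living and takes 2/5.
Diego predeceased; the 1/5 allotted to Diego's branch passes to Diego's issue by representation.
The 1/5 is divided into 4 equal shares of 1/20 among Joaquin, Alonso, Teodoro, Mateo.
Joaquin is living and takes 1/20.
Alonso is living and takes 1/20.
Teodoro is living and takes 1/20.
Mateo is living and takes 1/20.

Alonso 1/20; Catalina 1/10; Elena 2/5; Ines 1/10; Joaquin 1/20; Mateo 1/20; Ramiro 1/5; Teodoro 1/20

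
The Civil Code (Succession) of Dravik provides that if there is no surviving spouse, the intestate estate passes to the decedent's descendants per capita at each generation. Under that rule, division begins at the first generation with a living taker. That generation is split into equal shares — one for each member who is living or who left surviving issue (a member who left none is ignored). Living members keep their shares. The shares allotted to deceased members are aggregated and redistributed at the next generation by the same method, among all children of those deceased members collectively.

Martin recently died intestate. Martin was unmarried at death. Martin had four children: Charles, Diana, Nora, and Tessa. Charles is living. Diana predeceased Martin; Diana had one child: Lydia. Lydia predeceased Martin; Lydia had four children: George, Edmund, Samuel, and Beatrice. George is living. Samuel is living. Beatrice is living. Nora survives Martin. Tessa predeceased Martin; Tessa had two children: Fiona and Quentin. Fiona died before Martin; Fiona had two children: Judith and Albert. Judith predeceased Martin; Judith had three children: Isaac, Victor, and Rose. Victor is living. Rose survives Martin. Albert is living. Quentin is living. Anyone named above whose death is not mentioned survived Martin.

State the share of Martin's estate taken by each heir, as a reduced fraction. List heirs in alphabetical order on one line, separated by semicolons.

Albert 1/18; Beatrice 1/18; Charles 1/4; Edmund 1/18; George 1/18; Isaac 1/54; Nora 1/4; Quentin 1/6; Rose 1/54; Samuel 1/18; Victor 1/54

There is no surviving spouse, so the entire estate passes to Martin's descendants per capita at each generation.
At generation 1 (Charles, Diana, Nora, Tessa) there are 4 shares of (1)/4 = 1/4 each.
Living: Charles and Nora — each takes 1/4.
Deceased: Diana and Tessa. Their combined 1/2 is pooled and carried to generation 2.
At generation 2 (Lydia, Fiona, Quentin) there are 3 shares of (1/2)/3 = 1/6 each.
Living: Quentin — each takes 1/6.
Deceased: Lydia and Fiona. Their combined 1/3 is pooled and carried to generation 3.
At generation 3 (George, Edmund, Samuel, Beatrice, Judith, Albert) there are 6 shares of (1/3)/6 = 1/18 each.
Living: George, Edmund, Samuel, Beatrice, and Albert — each takes 1/18.
Deceased: Judith. That 1/18 share is carried to generation 4.
At generation 4 (Isaac, Victor, Rose) there are 3 shares of (1/18)/3 = 1/54 each.
Living: Isaac, Victor, and Rose — each takes 1/54.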